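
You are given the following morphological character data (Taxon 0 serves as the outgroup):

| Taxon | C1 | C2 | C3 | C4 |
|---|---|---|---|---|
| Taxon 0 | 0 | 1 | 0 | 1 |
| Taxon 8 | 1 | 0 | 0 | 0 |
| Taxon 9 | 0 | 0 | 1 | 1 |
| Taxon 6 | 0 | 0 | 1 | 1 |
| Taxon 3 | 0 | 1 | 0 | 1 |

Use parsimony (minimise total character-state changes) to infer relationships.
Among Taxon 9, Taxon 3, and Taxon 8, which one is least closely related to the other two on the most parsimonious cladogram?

Taxon 3

Character polarity is set by the outgroup: the derived state is whichever differs from the outgroup's state, so for C2, C4 the derived state is '0', and for the remaining characters it is '1'.
C1 (derived state '1') is unique to Taxon 8 (autapomorphy; uninformative for grouping).
C2: derived state '0' in Taxon 6, Taxon 8, and Taxon 9 only — synapomorphy for {Taxon 6, Taxon 8, Taxon 9}.
Only Taxon 6 and Taxon 9 show the derived state '1' for C3, supporting them as a clade.
C4: derived state '0' in Taxon 8 only — an autapomorphy, so it tells us nothing about relationships among taxa.
Most parsimonious ingroup topology: ((Taxon 8,(Taxon 9,Taxon 6)),Taxon 3).
Taxon 9 and Taxon 8 share a more recent common ancestor with each other than either does with Taxon 3, so Taxon 3 is the least closely related of the three.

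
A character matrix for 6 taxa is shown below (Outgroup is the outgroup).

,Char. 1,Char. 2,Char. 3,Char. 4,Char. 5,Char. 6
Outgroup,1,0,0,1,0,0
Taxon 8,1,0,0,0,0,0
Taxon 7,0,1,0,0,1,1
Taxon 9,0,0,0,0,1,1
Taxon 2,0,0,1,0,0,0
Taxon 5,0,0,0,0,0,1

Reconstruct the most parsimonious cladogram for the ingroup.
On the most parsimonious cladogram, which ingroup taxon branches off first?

Taxon 8

Character polarity is set by the outgroup: the derived state is whichever differs from the outgroup's state, so for Char. 1, Char. 4 the derived state is '0', and for the remaining characters it is '1'.
Only Taxon 2, Taxon 5, Taxon 7, and Taxon 9 show the derived state '0' for Char. 1, supporting them as a clade.
Char. 2: derived state '1' in Taxon 7 only — an autapomorphy, so it tells us nothing about relationships among taxa.
Char. 3 (derived state '1') is unique to Taxon 2 (autapomorphy; uninformative for grouping).
All ingroup taxa share the derived state '0' for Char. 4; it defines the ingroup but does not resolve relationships within it.
Only Taxon 7 and Taxon 9 show the derived state '1' for Char. 5, supporting them as a clade.
Char. 6: derived state '1' in Taxon 5, Taxon 7, and Taxon 9 only — synapomorphy for {Taxon 5, Taxon 7, Taxon 9}.
Most parsimonious ingroup topology: (Taxon 8,(((Taxon 7,Taxon 9),Taxon 5),Taxon 2)).
Taxon 8 is sister to the clade containing all other ingroup taxa, so it is the earliest-diverging (most basal) ingroup lineage.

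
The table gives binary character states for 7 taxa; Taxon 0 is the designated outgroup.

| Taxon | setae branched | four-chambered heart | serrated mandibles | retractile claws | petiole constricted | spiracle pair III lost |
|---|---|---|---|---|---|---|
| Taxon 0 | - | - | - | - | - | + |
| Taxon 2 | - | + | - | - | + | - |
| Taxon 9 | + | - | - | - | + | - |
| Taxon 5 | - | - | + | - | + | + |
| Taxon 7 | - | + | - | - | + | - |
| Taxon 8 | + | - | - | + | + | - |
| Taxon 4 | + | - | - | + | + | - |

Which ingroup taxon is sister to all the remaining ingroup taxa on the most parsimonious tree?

Character polarity is set by the outgroup: the derived state is whichever differs from the outgroup's state, so for spiracle pair III lost the derived state is '-', and for the remaining characters it is '+'.
Only Taxon 4, Taxon 8, and Taxon 9 show the derived state '+' for setae branched, supporting them as a clade.
Only Taxon 2 and Taxon 7 show the derived state '+' for four-chambered heart, supporting them as a clade.
serrated mandibles: derived state '+' in Taxon 5 only — an autapomorphy, so it tells us nothing about relationships among taxa.
retractile claws: derived state '+' in Taxon 4 and Taxon 8 only — synapomorphy for {Taxon 4, Taxon 8}.
All ingroup taxa share the derived state '+' for petiole constricted; it defines the ingroup but does not resolve relationships within it.
Only Taxon 2, Taxon 4, Taxon 7, Taxon 8, and Taxon 9 show the derived state '-' for spiracle pair III lost, supporting them as a clade.
Most parsimonious ingroup topology: (((Taxon 2,Taxon 7),(Taxon 9,(Taxon 8,Taxon 4))),Taxon 5).
Taxon 5 is sister to the clade containing all other ingroup taxa, so it is the earliest-diverging (most basal) ingroup lineage.

Taxon 5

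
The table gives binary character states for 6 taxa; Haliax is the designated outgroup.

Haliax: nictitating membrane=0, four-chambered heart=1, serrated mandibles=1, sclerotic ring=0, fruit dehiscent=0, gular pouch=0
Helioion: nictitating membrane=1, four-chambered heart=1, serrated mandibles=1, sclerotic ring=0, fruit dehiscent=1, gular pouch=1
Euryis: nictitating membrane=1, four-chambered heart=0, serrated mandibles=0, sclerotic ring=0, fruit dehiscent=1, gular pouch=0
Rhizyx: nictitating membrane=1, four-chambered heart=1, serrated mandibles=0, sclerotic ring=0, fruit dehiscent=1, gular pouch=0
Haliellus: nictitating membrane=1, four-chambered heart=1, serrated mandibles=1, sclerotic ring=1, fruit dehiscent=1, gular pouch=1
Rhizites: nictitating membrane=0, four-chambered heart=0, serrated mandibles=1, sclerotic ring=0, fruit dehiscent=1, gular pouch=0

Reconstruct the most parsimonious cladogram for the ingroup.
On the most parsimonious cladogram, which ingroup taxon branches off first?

Character polarity is set by the outgroup: the derived state is whichever differs from the outgroup's state, so for four-chambered heart, serrated mandibles the derived state is '0', and for the remaining characters it is '1'.
Only Euryis, Haliellus, Helioion, and Rhizyx show the derived state '1' for nictitating membrane, supporting them as a clade.
four-chambered heart groups Euryis and Rhizites, which is incompatible with the clades supported by the remaining characters; treating it as convergent (homoplasy) costs fewer steps than any alternative tree.
serrated mandibles: derived state '0' in Euryis and Rhizyx only — synapomorphy for {Euryis, Rhizyx}.
sclerotic ring (derived state '1') is unique to Haliellus (autapomorphy; uninformative for grouping).
fruit dehiscent (derived state '1') is shared by all ingroup taxa — unites the whole ingroup.
gular pouch: derived state '1' in Haliellus and Helioion only — synapomorphy for {Haliellus, Helioion}.
Most parsimonious ingroup topology: (((Helioion,Haliellus),(Euryis,Rhizyx)),Rhizites).
Rhizites is sister to the clade containing all other ingroup taxa, so it is the earliest-diverging (most basal) ingroup lineage.

Rhizites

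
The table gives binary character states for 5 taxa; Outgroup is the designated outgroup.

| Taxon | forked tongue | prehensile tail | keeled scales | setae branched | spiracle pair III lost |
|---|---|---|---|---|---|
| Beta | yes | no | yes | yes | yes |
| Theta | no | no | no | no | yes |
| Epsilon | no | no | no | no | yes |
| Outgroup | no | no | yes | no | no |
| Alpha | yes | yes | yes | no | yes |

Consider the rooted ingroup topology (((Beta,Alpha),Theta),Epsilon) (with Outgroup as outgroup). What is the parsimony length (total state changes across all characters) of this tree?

Map each character onto (((Beta,Alpha),Theta),Epsilon) (rooted by Outgroup) and count the minimum state changes it requires (Fitch parsimony):
forked tongue: 1; prehensile tail: 1; keeled scales: 2; setae branched: 1; spiracle pair III lost: 1.
Total tree length = 6.

6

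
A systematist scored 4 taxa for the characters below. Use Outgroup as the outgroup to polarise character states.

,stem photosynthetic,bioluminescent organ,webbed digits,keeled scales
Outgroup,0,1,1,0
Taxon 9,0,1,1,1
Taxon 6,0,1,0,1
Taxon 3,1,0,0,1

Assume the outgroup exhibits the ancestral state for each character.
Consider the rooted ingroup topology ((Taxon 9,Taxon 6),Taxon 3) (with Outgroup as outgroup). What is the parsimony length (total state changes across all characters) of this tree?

5

Map each character onto ((Taxon 9,Taxon 6),Taxon 3) (rooted by Outgroup) and count the minimum state changes it requires (Fitch parsimony):
stem photosynthetic: 1; bioluminescent organ: 1; webbed digits: 2; keeled scales: 1.
Total tree length = 5.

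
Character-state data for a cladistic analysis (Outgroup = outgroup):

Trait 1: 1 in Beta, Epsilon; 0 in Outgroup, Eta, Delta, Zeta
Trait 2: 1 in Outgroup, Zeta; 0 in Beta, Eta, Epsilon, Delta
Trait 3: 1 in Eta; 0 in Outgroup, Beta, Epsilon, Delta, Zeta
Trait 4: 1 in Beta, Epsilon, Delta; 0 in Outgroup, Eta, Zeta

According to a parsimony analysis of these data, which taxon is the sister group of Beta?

Epsilon

Character polarity is set by the outgroup: the derived state is whichever differs from the outgroup's state, so for Trait 2 the derived state is '0', and for the remaining characters it is '1'.
Only Beta and Epsilon show the derived state '1' for Trait 1, supporting them as a clade.
Only Beta, Delta, Epsilon, and Eta show the derived state '0' for Trait 2, supporting them as a clade.
Trait 3 (derived state '1') is unique to Eta (autapomorphy; uninformative for grouping).
Trait 4: derived state '1' in Beta, Delta, and Epsilon only — synapomorphy for {Beta, Delta, Epsilon}.
Most parsimonious ingroup topology: ((((Beta,Epsilon),Delta),Eta),Zeta).
Beta and Epsilon form a cherry on this tree, so they are sister taxa.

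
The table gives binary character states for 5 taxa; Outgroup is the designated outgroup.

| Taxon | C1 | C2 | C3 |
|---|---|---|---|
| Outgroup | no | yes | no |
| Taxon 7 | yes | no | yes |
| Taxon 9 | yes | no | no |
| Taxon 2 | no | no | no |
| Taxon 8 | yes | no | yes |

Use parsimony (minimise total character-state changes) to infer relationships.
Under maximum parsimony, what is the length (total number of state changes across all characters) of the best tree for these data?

3

Character polarity is set by the outgroup: the derived state is whichever differs from the outgroup's state, so for C2 the derived state is 'no', and for the remaining characters it is 'yes'.
C1 (derived state 'yes') is shared by Taxon 7, Taxon 8, and Taxon 9 — a synapomorphy uniting that clade.
All ingroup taxa share the derived state 'no' for C2; it defines the ingroup but does not resolve relationships within it.
C3 (derived state 'yes') is shared by Taxon 7 and Taxon 8 — a synapomorphy uniting that clade.
Most parsimonious ingroup topology: (((Taxon 7,Taxon 8),Taxon 9),Taxon 2).
Changes per character on this tree: C1: 1; C2: 1; C3: 1.
Total = 3.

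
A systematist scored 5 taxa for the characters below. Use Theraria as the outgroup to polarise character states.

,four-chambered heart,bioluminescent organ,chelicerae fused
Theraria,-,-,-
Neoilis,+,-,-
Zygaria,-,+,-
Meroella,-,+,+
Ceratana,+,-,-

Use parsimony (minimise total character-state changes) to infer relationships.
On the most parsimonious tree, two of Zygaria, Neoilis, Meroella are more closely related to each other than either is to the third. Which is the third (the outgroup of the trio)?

The outgroup has state '-' for every character, so '+' is the derived state throughout.
Only Ceratana and Neoilis show the derived state '+' for four-chambered heart, supporting them as a clade.
bioluminescent organ: derived state '+' in Meroella and Zygaria only — synapomorphy for {Meroella, Zygaria}.
chelicerae fused (derived state '+') is unique to Meroella (autapomorphy; uninformative for grouping).
Most parsimonious ingroup topology: ((Neoilis,Ceratana),(Zygaria,Meroella)).
Zygaria and Meroella share a more recent common ancestor with each other than either does with Neoilis, so Neoilis is the least closely related of the three.

Neoilis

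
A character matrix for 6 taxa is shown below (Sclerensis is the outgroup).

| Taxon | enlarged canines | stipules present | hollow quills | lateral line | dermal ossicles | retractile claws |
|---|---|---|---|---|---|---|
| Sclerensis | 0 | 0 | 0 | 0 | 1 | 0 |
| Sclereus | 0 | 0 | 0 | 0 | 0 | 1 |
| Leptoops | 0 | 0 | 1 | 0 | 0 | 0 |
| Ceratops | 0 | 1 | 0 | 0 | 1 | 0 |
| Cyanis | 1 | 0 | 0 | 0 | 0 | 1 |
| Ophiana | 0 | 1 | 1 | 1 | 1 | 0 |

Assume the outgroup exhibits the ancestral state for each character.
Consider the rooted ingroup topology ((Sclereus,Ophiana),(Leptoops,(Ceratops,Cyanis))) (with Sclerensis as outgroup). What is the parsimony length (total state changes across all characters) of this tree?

11

Map each character onto ((Sclereus,Ophiana),(Leptoops,(Ceratops,Cyanis))) (rooted by Sclerensis) and count the minimum state changes it requires (Fitch parsimony):
enlarged canines: 1; stipules present: 2; hollow quills: 2; lateral line: 1; dermal ossicles: 3; retractile claws: 2.
Total tree length = 11.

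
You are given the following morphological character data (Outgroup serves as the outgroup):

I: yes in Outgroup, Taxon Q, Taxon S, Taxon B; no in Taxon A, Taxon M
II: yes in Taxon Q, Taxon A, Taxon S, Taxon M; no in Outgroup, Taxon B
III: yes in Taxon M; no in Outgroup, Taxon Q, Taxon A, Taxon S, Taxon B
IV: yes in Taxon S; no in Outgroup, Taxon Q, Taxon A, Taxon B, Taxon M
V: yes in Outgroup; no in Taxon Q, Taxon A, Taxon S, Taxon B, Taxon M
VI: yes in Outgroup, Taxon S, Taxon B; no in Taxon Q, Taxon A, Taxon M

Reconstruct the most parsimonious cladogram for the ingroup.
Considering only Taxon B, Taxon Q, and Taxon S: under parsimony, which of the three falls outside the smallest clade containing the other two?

Taxon B

Character polarity is set by the outgroup: the derived state is whichever differs from the outgroup's state, so for I, V, VI the derived state is 'no', and for the remaining characters it is 'yes'.
I: derived state 'no' in Taxon A and Taxon M only — synapomorphy for {Taxon A, Taxon M}.
II (derived state 'yes') is shared by Taxon A, Taxon M, Taxon Q, and Taxon S — a synapomorphy uniting that clade.
III (derived state 'yes') is unique to Taxon M (autapomorphy; uninformative for grouping).
IV: derived state 'yes' in Taxon S only — an autapomorphy, so it tells us nothing about relationships among taxa.
V (derived state 'no') is shared by all ingroup taxa — unites the whole ingroup.
VI: derived state 'no' in Taxon A, Taxon M, and Taxon Q only — synapomorphy for {Taxon A, Taxon M, Taxon Q}.
Most parsimonious ingroup topology: (((Taxon Q,(Taxon A,Taxon M)),Taxon S),Taxon B).
Taxon Q and Taxon S share a more recent common ancestor with each other than either does with Taxon B, so Taxon B is the least closely related of the three.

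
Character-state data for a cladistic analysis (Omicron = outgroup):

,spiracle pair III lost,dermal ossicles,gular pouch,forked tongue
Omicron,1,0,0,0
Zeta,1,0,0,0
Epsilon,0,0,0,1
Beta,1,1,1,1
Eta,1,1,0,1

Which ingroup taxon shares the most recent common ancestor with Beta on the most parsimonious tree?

Character polarity is set by the outgroup: the derived state is whichever differs from the outgroup's state, so for spiracle pair III lost the derived state is '0', and for the remaining characters it is '1'.
spiracle pair III lost: derived state '0' in Epsilon only — an autapomorphy, so it tells us nothing about relationships among taxa.
Only Beta and Eta show the derived state '1' for dermal ossicles, supporting them as a clade.
gular pouch: derived state '1' in Beta only — an autapomorphy, so it tells us nothing about relationships among taxa.
Only Beta, Epsilon, and Eta show the derived state '1' for forked tongue, supporting them as a clade.
Most parsimonious ingroup topology: (Zeta,(Epsilon,(Beta,Eta))).
Beta and Eta form a cherry on this tree, so they are sister taxa.

Eta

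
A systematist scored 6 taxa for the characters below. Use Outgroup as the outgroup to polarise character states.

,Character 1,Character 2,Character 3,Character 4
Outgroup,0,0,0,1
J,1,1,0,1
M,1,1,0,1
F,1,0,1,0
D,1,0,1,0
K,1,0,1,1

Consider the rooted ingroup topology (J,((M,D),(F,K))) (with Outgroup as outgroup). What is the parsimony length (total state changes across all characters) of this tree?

7

Map each character onto (J,((M,D),(F,K))) (rooted by Outgroup) and count the minimum state changes it requires (Fitch parsimony):
Character 1: 1; Character 2: 2; Character 3: 2; Character 4: 2.
Total tree length = 7.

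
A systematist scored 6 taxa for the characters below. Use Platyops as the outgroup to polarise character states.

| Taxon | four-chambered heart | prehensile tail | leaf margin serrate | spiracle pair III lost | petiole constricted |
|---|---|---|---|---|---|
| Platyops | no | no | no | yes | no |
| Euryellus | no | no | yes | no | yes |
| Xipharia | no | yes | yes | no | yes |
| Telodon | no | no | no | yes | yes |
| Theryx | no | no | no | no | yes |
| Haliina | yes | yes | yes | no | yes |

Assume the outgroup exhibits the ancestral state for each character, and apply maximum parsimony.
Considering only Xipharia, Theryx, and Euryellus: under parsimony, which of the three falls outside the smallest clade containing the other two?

Character polarity is set by the outgroup: the derived state is whichever differs from the outgroup's state, so for spiracle pair III lost the derived state is 'no', and for the remaining characters it is 'yes'.
four-chambered heart: derived state 'yes' in Haliina only — an autapomorphy, so it tells us nothing about relationships among taxa.
prehensile tail (derived state 'yes') is shared by Haliina and Xipharia — a synapomorphy uniting that clade.
Only Euryellus, Haliina, and Xipharia show the derived state 'yes' for leaf margin serrate, supporting them as a clade.
spiracle pair III lost (derived state 'no') is shared by Euryellus, Haliina, Theryx, and Xipharia — a synapomorphy uniting that clade.
All ingroup taxa share the derived state 'yes' for petiole constricted; it defines the ingroup but does not resolve relationships within it.
Most parsimonious ingroup topology: (((Euryellus,(Xipharia,Haliina)),Theryx),Telodon).
Euryellus and Xipharia share a more recent common ancestor with each other than either does with Theryx, so Theryx is the least closely related of the three.

Theryx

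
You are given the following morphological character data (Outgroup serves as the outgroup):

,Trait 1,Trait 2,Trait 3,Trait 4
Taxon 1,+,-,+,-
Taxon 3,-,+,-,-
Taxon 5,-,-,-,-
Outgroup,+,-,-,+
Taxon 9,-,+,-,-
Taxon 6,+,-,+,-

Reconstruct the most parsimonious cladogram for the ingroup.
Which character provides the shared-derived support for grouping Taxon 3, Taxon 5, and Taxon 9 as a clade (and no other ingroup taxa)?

Trait 1

Character polarity is set by the outgroup: the derived state is whichever differs from the outgroup's state, so for Trait 1, Trait 4 the derived state is '-', and for the remaining characters it is '+'.
Trait 1 (derived state '-') is shared by Taxon 3, Taxon 5, and Taxon 9 — a synapomorphy uniting that clade.
Only Taxon 3 and Taxon 9 show the derived state '+' for Trait 2, supporting them as a clade.
Trait 3: derived state '+' in Taxon 1 and Taxon 6 only — synapomorphy for {Taxon 1, Taxon 6}.
Trait 4 (derived state '-') is shared by all ingroup taxa — unites the whole ingroup.
Most parsimonious ingroup topology: (((Taxon 3,Taxon 9),Taxon 5),(Taxon 6,Taxon 1)).
The clade {Taxon 3, Taxon 5, Taxon 9} is supported by Trait 1: its derived state '-' occurs in exactly those taxa and in no other taxon (including the outgroup).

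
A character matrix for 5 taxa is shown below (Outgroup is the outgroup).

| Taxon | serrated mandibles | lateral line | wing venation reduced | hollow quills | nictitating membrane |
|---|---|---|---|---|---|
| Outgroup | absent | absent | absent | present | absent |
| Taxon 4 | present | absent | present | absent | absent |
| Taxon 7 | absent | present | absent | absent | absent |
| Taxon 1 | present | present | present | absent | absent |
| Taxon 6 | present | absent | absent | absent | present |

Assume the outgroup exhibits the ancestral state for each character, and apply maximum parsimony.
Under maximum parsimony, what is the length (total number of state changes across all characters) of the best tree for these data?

Character polarity is set by the outgroup: the derived state is whichever differs from the outgroup's state, so for hollow quills the derived state is 'absent', and for the remaining characters it is 'present'.
serrated mandibles (derived state 'present') is shared by Taxon 1, Taxon 4, and Taxon 6 — a synapomorphy uniting that clade.
lateral line (state 'present') occurs in Taxon 1 and Taxon 7 but conflicts with the nesting implied by the other characters — most parsimoniously interpreted as homoplasy.
wing venation reduced: derived state 'present' in Taxon 1 and Taxon 4 only — synapomorphy for {Taxon 1, Taxon 4}.
All ingroup taxa share the derived state 'absent' for hollow quills; it defines the ingroup but does not resolve relationships within it.
nictitating membrane: derived state 'present' in Taxon 6 only — an autapomorphy, so it tells us nothing about relationships among taxa.
Most parsimonious ingroup topology: (((Taxon 4,Taxon 1),Taxon 6),Taxon 7).
Changes per character on this tree: serrated mandibles: 1; lateral line: 2; wing venation reduced: 1; hollow quills: 1; nictitating membrane: 1.
Total = 6.

6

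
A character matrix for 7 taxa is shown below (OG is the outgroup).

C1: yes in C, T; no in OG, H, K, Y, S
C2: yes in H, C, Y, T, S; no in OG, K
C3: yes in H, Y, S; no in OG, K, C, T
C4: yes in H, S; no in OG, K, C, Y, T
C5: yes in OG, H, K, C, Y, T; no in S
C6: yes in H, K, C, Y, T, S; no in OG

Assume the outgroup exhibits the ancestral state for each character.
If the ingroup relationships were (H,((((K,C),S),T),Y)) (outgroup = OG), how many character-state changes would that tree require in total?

11

Map each character onto (H,((((K,C),S),T),Y)) (rooted by OG) and count the minimum state changes it requires (Fitch parsimony):
C1: 2; C2: 2; C3: 3; C4: 2; C5: 1; C6: 1.
Total tree length = 11.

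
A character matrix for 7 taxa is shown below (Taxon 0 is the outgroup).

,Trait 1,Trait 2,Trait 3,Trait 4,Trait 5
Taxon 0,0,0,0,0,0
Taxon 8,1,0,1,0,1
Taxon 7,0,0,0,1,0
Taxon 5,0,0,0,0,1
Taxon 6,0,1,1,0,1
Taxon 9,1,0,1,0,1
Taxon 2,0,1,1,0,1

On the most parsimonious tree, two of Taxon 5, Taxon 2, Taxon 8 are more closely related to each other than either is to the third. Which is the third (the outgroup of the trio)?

Taxon 5

The outgroup has state '0' for every character, so '1' is the derived state throughout.
Only Taxon 8 and Taxon 9 show the derived state '1' for Trait 1, supporting them as a clade.
Only Taxon 2 and Taxon 6 show the derived state '1' for Trait 2, supporting them as a clade.
Trait 3 (derived state '1') is shared by Taxon 2, Taxon 6, Taxon 8, and Taxon 9 — a synapomorphy uniting that clade.
Trait 4: derived state '1' in Taxon 7 only — an autapomorphy, so it tells us nothing about relationships among taxa.
Trait 5 (derived state '1') is shared by Taxon 2, Taxon 5, Taxon 6, Taxon 8, and Taxon 9 — a synapomorphy uniting that clade.
Most parsimonious ingroup topology: ((((Taxon 8,Taxon 9),(Taxon 6,Taxon 2)),Taxon 5),Taxon 7).
Taxon 2 and Taxon 8 share a more recent common ancestor with each other than either does with Taxon 5, so Taxon 5 is the least closely related of the three.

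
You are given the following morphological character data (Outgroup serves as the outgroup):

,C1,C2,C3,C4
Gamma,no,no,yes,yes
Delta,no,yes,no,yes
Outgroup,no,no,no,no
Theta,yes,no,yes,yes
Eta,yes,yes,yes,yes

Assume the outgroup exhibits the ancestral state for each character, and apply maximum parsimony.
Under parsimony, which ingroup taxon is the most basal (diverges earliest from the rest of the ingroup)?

Delta

The outgroup has state 'no' for every character, so 'yes' is the derived state throughout.
C1: derived state 'yes' in Eta and Theta only — synapomorphy for {Eta, Theta}.
C2 (state 'yes') occurs in Delta and Eta but conflicts with the nesting implied by the other characters — most parsimoniously interpreted as homoplasy.
Only Eta, Gamma, and Theta show the derived state 'yes' for C3, supporting them as a clade.
All ingroup taxa share the derived state 'yes' for C4; it defines the ingroup but does not resolve relationships within it.
Most parsimonious ingroup topology: (Delta,((Eta,Theta),Gamma)).
Delta is sister to the clade containing all other ingroup taxa, so it is the earliest-diverging (most basal) ingroup lineage.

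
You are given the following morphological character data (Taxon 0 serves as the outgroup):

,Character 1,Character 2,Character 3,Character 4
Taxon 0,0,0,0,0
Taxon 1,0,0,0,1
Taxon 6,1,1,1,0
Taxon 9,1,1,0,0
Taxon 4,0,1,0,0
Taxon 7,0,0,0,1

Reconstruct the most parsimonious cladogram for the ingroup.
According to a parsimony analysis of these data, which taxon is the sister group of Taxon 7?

Taxon 1

The outgroup has state '0' for every character, so '1' is the derived state throughout.
Character 1: derived state '1' in Taxon 6 and Taxon 9 only — synapomorphy for {Taxon 6, Taxon 9}.
Character 2: derived state '1' in Taxon 4, Taxon 6, and Taxon 9 only — synapomorphy for {Taxon 4, Taxon 6, Taxon 9}.
Character 3 (derived state '1') is unique to Taxon 6 (autapomorphy; uninformative for grouping).
Only Taxon 1 and Taxon 7 show the derived state '1' for Character 4, supporting them as a clade.
Most parsimonious ingroup topology: ((Taxon 1,Taxon 7),((Taxon 6,Taxon 9),Taxon 4)).
Taxon 7 and Taxon 1 form a cherry on this tree, so they are sister taxa.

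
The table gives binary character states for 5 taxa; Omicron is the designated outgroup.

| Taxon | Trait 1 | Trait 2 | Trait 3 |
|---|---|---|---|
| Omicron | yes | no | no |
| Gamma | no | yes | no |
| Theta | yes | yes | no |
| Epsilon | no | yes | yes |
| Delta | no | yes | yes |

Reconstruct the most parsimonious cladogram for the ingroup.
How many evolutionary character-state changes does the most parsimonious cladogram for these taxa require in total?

Character polarity is set by the outgroup: the derived state is whichever differs from the outgroup's state, so for Trait 1 the derived state is 'no', and for the remaining characters it is 'yes'.
Only Delta, Epsilon, and Gamma show the derived state 'no' for Trait 1, supporting them as a clade.
Trait 2 (derived state 'yes') is shared by all ingroup taxa — unites the whole ingroup.
Trait 3: derived state 'yes' in Delta and Epsilon only — synapomorphy for {Delta, Epsilon}.
Most parsimonious ingroup topology: ((Gamma,(Epsilon,Delta)),Theta).
Changes per character on this tree: Trait 1: 1; Trait 2: 1; Trait 3: 1.
Total = 3.

3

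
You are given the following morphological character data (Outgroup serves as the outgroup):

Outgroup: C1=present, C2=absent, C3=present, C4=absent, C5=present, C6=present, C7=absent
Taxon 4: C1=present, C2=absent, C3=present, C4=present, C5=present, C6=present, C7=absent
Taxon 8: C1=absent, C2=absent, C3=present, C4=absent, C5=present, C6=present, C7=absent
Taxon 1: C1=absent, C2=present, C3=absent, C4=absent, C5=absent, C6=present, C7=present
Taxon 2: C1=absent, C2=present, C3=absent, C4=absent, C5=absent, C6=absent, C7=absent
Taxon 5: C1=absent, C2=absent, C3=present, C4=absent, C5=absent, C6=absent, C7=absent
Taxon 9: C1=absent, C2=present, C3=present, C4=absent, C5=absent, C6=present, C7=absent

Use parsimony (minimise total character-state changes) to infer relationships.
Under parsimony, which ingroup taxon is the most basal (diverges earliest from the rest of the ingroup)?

Taxon 4

Character polarity is set by the outgroup: the derived state is whichever differs from the outgroup's state, so for C1, C3, C5, C6 the derived state is 'absent', and for the remaining characters it is 'present'.
C1 (derived state 'absent') is shared by Taxon 1, Taxon 2, Taxon 5, Taxon 8, and Taxon 9 — a synapomorphy uniting that clade.
C2: derived state 'present' in Taxon 1, Taxon 2, and Taxon 9 only — synapomorphy for {Taxon 1, Taxon 2, Taxon 9}.
Only Taxon 1 and Taxon 2 show the derived state 'absent' for C3, supporting them as a clade.
C4: derived state 'present' in Taxon 4 only — an autapomorphy, so it tells us nothing about relationships among taxa.
C5 (derived state 'absent') is shared by Taxon 1, Taxon 2, Taxon 5, and Taxon 9 — a synapomorphy uniting that clade.
C6 groups Taxon 2 and Taxon 5, which is incompatible with the clades supported by the remaining characters; treating it as convergent (homoplasy) costs fewer steps than any alternative tree.
C7 (derived state 'present') is unique to Taxon 1 (autapomorphy; uninformative for grouping).
Most parsimonious ingroup topology: (Taxon 4,(Taxon 8,(((Taxon 1,Taxon 2),Taxon 9),Taxon 5))).
Taxon 4 is sister to the clade containing all other ingroup taxa, so it is the earliest-diverging (most basal) ingroup lineage.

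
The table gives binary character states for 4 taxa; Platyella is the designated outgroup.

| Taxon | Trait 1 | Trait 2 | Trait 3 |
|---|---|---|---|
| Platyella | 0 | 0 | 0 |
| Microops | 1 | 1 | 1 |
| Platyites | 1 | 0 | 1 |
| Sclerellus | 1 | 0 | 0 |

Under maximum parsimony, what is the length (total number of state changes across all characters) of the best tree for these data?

The outgroup has state '0' for every character, so '1' is the derived state throughout.
All ingroup taxa share the derived state '1' for Trait 1; it defines the ingroup but does not resolve relationships within it.
Trait 2: derived state '1' in Microops only — an autapomorphy, so it tells us nothing about relationships among taxa.
Trait 3: derived state '1' in Microops and Platyites only — synapomorphy for {Microops, Platyites}.
Most parsimonious ingroup topology: ((Microops,Platyites),Sclerellus).
Changes per character on this tree: Trait 1: 1; Trait 2: 1; Trait 3: 1.
Total = 3.

3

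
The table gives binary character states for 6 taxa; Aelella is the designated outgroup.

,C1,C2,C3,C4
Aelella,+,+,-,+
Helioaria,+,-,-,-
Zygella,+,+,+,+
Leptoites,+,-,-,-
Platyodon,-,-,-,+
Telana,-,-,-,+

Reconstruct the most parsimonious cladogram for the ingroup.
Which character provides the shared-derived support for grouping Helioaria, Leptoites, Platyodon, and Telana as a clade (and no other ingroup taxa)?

C2

Character polarity is set by the outgroup: the derived state is whichever differs from the outgroup's state, so for C1, C2, C4 the derived state is '-', and for the remaining characters it is '+'.
C1: derived state '-' in Platyodon and Telana only — synapomorphy for {Platyodon, Telana}.
C2 (derived state '-') is shared by Helioaria, Leptoites, Platyodon, and Telana — a synapomorphy uniting that clade.
C3 (derived state '+') is unique to Zygella (autapomorphy; uninformative for grouping).
C4: derived state '-' in Helioaria and Leptoites only — synapomorphy for {Helioaria, Leptoites}.
Most parsimonious ingroup topology: (((Helioaria,Leptoites),(Platyodon,Telana)),Zygella).
The clade {Helioaria, Leptoites, Platyodon, Telana} is supported by C2: its derived state '-' occurs in exactly those taxa and in no other taxon (including the outgroup).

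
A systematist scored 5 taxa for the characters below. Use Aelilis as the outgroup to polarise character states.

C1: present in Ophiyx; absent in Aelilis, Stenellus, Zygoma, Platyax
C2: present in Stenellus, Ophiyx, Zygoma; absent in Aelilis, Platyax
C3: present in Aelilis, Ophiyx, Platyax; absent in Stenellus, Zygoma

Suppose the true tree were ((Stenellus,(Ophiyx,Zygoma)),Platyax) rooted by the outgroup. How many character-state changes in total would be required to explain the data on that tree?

4

Map each character onto ((Stenellus,(Ophiyx,Zygoma)),Platyax) (rooted by Aelilis) and count the minimum state changes it requires (Fitch parsimony):
C1: 1; C2: 1; C3: 2.
Total tree length = 4.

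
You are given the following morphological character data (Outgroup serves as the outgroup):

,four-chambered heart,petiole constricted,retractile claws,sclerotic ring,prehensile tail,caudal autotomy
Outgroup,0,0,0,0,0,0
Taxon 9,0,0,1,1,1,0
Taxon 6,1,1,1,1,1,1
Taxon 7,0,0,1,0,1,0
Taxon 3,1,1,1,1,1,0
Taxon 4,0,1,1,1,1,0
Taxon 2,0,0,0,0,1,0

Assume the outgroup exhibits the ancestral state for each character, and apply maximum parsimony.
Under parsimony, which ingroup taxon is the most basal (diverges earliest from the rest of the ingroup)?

Taxon 2

The outgroup has state '0' for every character, so '1' is the derived state throughout.
four-chambered heart: derived state '1' in Taxon 3 and Taxon 6 only — synapomorphy for {Taxon 3, Taxon 6}.
petiole constricted (derived state '1') is shared by Taxon 3, Taxon 4, and Taxon 6 — a synapomorphy uniting that clade.
retractile claws (derived state '1') is shared by Taxon 3, Taxon 4, Taxon 6, Taxon 7, and Taxon 9 — a synapomorphy uniting that clade.
sclerotic ring: derived state '1' in Taxon 3, Taxon 4, Taxon 6, and Taxon 9 only — synapomorphy for {Taxon 3, Taxon 4, Taxon 6, Taxon 9}.
All ingroup taxa share the derived state '1' for prehensile tail; it defines the ingroup but does not resolve relationships within it.
caudal autotomy: derived state '1' in Taxon 6 only — an autapomorphy, so it tells us nothing about relationships among taxa.
Most parsimonious ingroup topology: (((Taxon 9,((Taxon 6,Taxon 3),Taxon 4)),Taxon 7),Taxon 2).
Taxon 2 is sister to the clade containing all other ingroup taxa, so it is the earliest-diverging (most basal) ingroup lineage.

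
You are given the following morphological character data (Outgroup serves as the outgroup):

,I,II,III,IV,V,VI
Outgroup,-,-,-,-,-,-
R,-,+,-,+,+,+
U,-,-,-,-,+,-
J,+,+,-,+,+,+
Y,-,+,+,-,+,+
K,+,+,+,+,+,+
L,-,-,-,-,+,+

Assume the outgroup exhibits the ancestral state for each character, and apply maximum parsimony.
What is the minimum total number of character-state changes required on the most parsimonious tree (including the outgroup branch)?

The outgroup has state '-' for every character, so '+' is the derived state throughout.
I (derived state '+') is shared by J and K — a synapomorphy uniting that clade.
II (derived state '+') is shared by J, K, R, and Y — a synapomorphy uniting that clade.
III (state '+') occurs in K and Y but conflicts with the nesting implied by the other characters — most parsimoniously interpreted as homoplasy.
Only J, K, and R show the derived state '+' for IV, supporting them as a clade.
All ingroup taxa share the derived state '+' for V; it defines the ingroup but does not resolve relationships within it.
VI (derived state '+') is shared by J, K, L, R, and Y — a synapomorphy uniting that clade.
Most parsimonious ingroup topology: (((((K,J),R),Y),L),U).
Changes per character on this tree: I: 1; II: 1; III: 2; IV: 1; V: 1; VI: 1.
Total = 7.

7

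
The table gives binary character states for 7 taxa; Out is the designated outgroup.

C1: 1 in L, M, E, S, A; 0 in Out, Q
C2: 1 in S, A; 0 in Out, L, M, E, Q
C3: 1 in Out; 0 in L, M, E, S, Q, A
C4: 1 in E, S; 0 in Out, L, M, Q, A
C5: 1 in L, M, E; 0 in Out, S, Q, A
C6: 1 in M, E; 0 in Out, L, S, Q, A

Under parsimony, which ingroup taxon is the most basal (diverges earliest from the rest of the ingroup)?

Character polarity is set by the outgroup: the derived state is whichever differs from the outgroup's state, so for C3 the derived state is '0', and for the remaining characters it is '1'.
Only A, E, L, M, and S show the derived state '1' for C1, supporting them as a clade.
C2: derived state '1' in A and S only — synapomorphy for {A, S}.
C3 (derived state '0') is shared by all ingroup taxa — unites the whole ingroup.
C4 groups E and S, which is incompatible with the clades supported by the remaining characters; treating it as convergent (homoplasy) costs fewer steps than any alternative tree.
Only E, L, and M show the derived state '1' for C5, supporting them as a clade.
C6 (derived state '1') is shared by E and M — a synapomorphy uniting that clade.
Most parsimonious ingroup topology: (((A,S),((M,E),L)),Q).
Q is sister to the clade containing all other ingroup taxa, so it is the earliest-diverging (most basal) ingroup lineage.

Q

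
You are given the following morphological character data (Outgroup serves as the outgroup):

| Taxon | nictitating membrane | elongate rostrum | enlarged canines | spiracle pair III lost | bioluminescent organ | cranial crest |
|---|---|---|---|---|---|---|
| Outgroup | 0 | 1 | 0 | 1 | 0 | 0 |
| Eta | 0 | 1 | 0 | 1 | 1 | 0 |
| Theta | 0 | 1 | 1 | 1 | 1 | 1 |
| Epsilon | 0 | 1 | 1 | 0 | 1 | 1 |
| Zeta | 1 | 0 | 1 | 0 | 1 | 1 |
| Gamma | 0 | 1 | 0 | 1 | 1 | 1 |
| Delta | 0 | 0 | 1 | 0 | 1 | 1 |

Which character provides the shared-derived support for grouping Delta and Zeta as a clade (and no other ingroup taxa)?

elongate rostrum

Character polarity is set by the outgroup: the derived state is whichever differs from the outgroup's state, so for elongate rostrum, spiracle pair III lost the derived state is '0', and for the remaining characters it is '1'.
nictitating membrane: derived state '1' in Zeta only — an autapomorphy, so it tells us nothing about relationships among taxa.
elongate rostrum: derived state '0' in Delta and Zeta only — synapomorphy for {Delta, Zeta}.
enlarged canines: derived state '1' in Delta, Epsilon, Theta, and Zeta only — synapomorphy for {Delta, Epsilon, Theta, Zeta}.
spiracle pair III lost (derived state '0') is shared by Delta, Epsilon, and Zeta — a synapomorphy uniting that clade.
bioluminescent organ (derived state '1') is shared by all ingroup taxa — unites the whole ingroup.
cranial crest (derived state '1') is shared by Delta, Epsilon, Gamma, Theta, and Zeta — a synapomorphy uniting that clade.
Most parsimonious ingroup topology: (Eta,((Theta,(Epsilon,(Zeta,Delta))),Gamma)).
The clade {Delta, Zeta} is supported by elongate rostrum: its derived state '0' occurs in exactly those taxa and in no other taxon (including the outgroup).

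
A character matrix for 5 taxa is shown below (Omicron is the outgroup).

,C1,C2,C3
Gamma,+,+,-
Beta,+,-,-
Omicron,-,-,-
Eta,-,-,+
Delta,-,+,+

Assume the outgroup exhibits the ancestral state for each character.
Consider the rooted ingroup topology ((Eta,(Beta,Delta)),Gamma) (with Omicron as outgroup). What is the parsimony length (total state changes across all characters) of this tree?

6

Map each character onto ((Eta,(Beta,Delta)),Gamma) (rooted by Omicron) and count the minimum state changes it requires (Fitch parsimony):
C1: 2; C2: 2; C3: 2.
Total tree length = 6.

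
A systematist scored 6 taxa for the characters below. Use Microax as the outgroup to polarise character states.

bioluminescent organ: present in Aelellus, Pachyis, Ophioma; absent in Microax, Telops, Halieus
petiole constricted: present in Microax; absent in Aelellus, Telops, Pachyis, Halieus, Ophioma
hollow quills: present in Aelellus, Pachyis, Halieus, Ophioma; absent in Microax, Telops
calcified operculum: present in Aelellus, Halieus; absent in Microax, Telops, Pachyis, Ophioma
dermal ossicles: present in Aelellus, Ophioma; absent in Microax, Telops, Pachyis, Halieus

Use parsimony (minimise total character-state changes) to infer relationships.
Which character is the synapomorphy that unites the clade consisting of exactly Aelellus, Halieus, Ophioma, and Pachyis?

hollow quills

Character polarity is set by the outgroup: the derived state is whichever differs from the outgroup's state, so for petiole constricted the derived state is 'absent', and for the remaining characters it is 'present'.
bioluminescent organ: derived state 'present' in Aelellus, Ophioma, and Pachyis only — synapomorphy for {Aelellus, Ophioma, Pachyis}.
petiole constricted (derived state 'absent') is shared by all ingroup taxa — unites the whole ingroup.
hollow quills (derived state 'present') is shared by Aelellus, Halieus, Ophioma, and Pachyis — a synapomorphy uniting that clade.
calcified operculum (state 'present') occurs in Aelellus and Halieus but conflicts with the nesting implied by the other characters — most parsimoniously interpreted as homoplasy.
Only Aelellus and Ophioma show the derived state 'present' for dermal ossicles, supporting them as a clade.
Most parsimonious ingroup topology: ((((Aelellus,Ophioma),Pachyis),Halieus),Telops).
The clade {Aelellus, Halieus, Ophioma, Pachyis} is supported by hollow quills: its derived state 'present' occurs in exactly those taxa and in no other taxon (including the outgroup).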